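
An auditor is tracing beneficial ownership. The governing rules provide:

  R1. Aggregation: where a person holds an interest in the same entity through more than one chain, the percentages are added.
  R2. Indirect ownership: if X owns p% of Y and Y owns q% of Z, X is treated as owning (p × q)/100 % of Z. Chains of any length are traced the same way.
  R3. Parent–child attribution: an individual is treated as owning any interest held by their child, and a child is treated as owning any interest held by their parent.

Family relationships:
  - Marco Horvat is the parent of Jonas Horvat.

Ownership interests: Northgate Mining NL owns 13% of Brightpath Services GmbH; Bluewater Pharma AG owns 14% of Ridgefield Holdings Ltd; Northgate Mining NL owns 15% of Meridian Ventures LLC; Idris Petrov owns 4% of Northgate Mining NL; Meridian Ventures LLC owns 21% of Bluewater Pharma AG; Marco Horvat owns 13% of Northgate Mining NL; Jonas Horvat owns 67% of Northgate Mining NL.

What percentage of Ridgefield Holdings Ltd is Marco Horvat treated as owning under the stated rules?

0.3528%

By parent–child attribution (R3), Marco Horvat is treated as also owning Jonas Horvat's interest in Northgate Mining NL, giving 13% + 67% = 80%.
Chain via Northgate Mining NL → Meridian Ventures LLC → Bluewater Pharma AG (R2): 80% × 15% × 21% × 14% = 0.3528% of Ridgefield Holdings Ltd.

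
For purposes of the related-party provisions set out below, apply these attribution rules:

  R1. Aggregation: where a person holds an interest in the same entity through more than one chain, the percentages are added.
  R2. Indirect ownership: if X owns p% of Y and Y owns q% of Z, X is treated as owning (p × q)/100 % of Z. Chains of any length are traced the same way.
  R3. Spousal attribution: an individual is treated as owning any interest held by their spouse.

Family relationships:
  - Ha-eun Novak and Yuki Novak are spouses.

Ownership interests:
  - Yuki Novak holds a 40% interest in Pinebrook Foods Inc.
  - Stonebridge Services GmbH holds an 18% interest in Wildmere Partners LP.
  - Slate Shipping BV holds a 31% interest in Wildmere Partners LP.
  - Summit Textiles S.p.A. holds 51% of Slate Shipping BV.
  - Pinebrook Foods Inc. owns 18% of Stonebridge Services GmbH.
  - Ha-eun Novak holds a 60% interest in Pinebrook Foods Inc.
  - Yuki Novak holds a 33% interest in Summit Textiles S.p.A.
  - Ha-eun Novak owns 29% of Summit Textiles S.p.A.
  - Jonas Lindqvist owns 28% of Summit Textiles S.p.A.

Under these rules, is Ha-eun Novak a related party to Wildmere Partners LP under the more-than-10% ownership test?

Yes

By spousal attribution (R3), Ha-eun Novak is treated as also owning Yuki Novak's interest in Pinebrook Foods Inc, giving 60% + 40% = 100%.
By spousal attribution (R3), Ha-eun Novak is treated as also owning Yuki Novak's interest in Summit Textiles S.p.A, giving 29% + 33% = 62%.
Chain via Pinebrook Foods Inc. → Stonebridge Services GmbH (R2): 100% × 18% × 18% = 3.24% of Wildmere Partners LP.
Chain via Summit Textiles S.p.A. → Slate Shipping BV (R2): 62% × 51% × 31% = 9.8022% of Wildmere Partners LP.
Aggregating (R1): 3.24% + 9.8022% = 13.0422%.
13.0422% exceeds the 10% threshold, so Ha-eun is a related party to Wildmere Partners LP.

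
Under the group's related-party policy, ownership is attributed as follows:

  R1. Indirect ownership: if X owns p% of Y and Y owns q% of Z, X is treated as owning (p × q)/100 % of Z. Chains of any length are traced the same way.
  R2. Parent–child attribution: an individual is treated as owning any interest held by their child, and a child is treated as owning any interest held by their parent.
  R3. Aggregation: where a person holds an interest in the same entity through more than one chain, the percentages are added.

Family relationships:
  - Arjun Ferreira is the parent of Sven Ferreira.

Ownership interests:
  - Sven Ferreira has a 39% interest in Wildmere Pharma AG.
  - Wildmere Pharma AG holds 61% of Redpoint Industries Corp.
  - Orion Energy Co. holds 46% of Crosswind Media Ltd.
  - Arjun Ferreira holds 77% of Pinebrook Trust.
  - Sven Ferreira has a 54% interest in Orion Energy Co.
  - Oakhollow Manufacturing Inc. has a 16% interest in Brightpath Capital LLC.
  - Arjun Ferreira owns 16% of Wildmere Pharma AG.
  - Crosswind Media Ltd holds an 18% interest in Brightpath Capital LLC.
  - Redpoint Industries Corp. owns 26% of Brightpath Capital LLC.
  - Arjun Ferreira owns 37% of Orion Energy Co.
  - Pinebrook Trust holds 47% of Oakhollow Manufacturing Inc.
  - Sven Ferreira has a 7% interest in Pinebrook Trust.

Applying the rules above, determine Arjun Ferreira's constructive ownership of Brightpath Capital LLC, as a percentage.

22.5746%

By parent–child attribution (R2), Arjun Ferreira is treated as also owning Sven Ferreira's interest in Wildmere Pharma AG, giving 16% + 39% = 55%.
By parent–child attribution (R2), Arjun Ferreira is treated as also owning Sven Ferreira's interest in Pinebrook Trust, giving 77% + 7% = 84%.
By parent–child attribution (R2), Arjun Ferreira is treated as also owning Sven Ferreira's interest in Orion Energy Co, giving 37% + 54% = 91%.
Chain via Wildmere Pharma AG → Redpoint Industries Corp. (R1): 55% × 61% × 26% = 8.723% of Brightpath Capital LLC.
Chain via Pinebrook Trust → Oakhollow Manufacturing Inc. (R1): 84% × 47% × 16% = 6.3168% of Brightpath Capital LLC.
Chain via Orion Energy Co. → Crosswind Media Ltd (R1): 91% × 46% × 18% = 7.5348% of Brightpath Capital LLC.
Aggregating (R3): 8.723% + 6.3168% + 7.5348% = 22.5746%.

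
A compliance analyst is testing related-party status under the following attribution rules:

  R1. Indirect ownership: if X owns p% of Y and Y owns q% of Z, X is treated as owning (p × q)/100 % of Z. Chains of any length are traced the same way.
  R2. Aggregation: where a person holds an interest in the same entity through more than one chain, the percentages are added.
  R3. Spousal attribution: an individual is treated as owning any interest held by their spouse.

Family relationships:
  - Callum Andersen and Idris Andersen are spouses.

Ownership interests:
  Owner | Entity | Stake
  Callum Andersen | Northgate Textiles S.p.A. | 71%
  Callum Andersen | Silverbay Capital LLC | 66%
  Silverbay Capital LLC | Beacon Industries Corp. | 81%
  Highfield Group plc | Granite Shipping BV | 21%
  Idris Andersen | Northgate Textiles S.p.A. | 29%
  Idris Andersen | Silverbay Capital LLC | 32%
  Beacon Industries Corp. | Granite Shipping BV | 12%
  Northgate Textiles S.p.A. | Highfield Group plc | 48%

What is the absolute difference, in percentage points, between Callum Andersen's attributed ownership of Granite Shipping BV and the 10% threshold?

By spousal attribution (R3), Callum Andersen is treated as also owning Idris Andersen's interest in Silverbay Capital LLC, giving 66% + 32% = 98%.
By spousal attribution (R3), Callum Andersen is treated as also owning Idris Andersen's interest in Northgate Textiles S.p.A, giving 71% + 29% = 100%.
Chain via Silverbay Capital LLC → Beacon Industries Corp. (R1): 98% × 81% × 12% = 9.5256% of Granite Shipping BV.
Chain via Northgate Textiles S.p.A. → Highfield Group plc (R1): 100% × 48% × 21% = 10.08% of Granite Shipping BV.
Aggregating (R2): 9.5256% + 10.08% = 19.6056%.
19.6056% exceeds the 10% threshold by 9.6056 percentage points.

9.6056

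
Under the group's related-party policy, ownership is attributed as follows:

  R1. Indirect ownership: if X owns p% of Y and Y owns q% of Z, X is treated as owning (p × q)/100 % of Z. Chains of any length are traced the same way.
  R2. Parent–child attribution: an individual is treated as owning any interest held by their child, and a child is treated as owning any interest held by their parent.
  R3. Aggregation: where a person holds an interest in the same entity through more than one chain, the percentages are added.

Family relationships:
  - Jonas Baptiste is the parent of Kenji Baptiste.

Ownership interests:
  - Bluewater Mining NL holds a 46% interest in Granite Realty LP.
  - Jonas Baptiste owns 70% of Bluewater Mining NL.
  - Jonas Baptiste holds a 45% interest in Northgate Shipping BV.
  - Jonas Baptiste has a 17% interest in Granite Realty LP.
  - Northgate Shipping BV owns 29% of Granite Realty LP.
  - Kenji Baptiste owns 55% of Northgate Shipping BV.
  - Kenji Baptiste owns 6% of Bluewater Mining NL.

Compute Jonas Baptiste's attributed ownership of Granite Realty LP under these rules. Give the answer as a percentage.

80.96%

By parent–child attribution (R2), Jonas Baptiste is treated as also owning Kenji Baptiste's interest in Bluewater Mining NL, giving 70% + 6% = 76%.
By parent–child attribution (R2), Jonas Baptiste is treated as also owning Kenji Baptiste's interest in Northgate Shipping BV, giving 45% + 55% = 100%.
Chain via Bluewater Mining NL (R1): 76% × 46% = 34.96% of Granite Realty LP.
Chain via Northgate Shipping BV (R1): 100% × 29% = 29% of Granite Realty LP.
Direct interest in Granite Realty LP: 17%.
Aggregating (R3): 34.96% + 29% + 17% = 80.96%.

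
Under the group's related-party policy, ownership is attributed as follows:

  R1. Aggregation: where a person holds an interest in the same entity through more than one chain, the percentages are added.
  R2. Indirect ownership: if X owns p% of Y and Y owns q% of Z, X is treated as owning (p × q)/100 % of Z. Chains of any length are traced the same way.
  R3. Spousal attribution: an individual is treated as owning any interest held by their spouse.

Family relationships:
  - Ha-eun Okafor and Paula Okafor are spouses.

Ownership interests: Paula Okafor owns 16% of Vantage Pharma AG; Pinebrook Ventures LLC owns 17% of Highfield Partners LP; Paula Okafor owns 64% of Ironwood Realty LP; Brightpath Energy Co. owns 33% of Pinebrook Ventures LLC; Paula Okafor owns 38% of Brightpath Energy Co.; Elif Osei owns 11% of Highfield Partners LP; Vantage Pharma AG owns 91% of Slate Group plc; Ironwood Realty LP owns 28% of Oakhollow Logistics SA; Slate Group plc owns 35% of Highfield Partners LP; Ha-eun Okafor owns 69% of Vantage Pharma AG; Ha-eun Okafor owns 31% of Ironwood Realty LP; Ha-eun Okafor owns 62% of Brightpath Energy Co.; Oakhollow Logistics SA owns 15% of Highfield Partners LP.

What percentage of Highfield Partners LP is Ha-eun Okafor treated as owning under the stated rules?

By spousal attribution (R3), Ha-eun Okafor is treated as also owning Paula Okafor's interest in Ironwood Realty LP, giving 31% + 64% = 95%.
By spousal attribution (R3), Ha-eun Okafor is treated as also owning Paula Okafor's interest in Brightpath Energy Co, giving 62% + 38% = 100%.
By spousal attribution (R3), Ha-eun Okafor is treated as also owning Paula Okafor's interest in Vantage Pharma AG, giving 69% + 16% = 85%.
Chain via Ironwood Realty LP → Oakhollow Logistics SA (R2): 95% × 28% × 15% = 3.99% of Highfield Partners LP.
Chain via Brightpath Energy Co. → Pinebrook Ventures LLC (R2): 100% × 33% × 17% = 5.61% of Highfield Partners LP.
Chain via Vantage Pharma AG → Slate Group plc (R2): 85% × 91% × 35% = 27.0725% of Highfield Partners LP.
Aggregating (R1): 3.99% + 5.61% + 27.0725% = 36.6725%.

36.6725%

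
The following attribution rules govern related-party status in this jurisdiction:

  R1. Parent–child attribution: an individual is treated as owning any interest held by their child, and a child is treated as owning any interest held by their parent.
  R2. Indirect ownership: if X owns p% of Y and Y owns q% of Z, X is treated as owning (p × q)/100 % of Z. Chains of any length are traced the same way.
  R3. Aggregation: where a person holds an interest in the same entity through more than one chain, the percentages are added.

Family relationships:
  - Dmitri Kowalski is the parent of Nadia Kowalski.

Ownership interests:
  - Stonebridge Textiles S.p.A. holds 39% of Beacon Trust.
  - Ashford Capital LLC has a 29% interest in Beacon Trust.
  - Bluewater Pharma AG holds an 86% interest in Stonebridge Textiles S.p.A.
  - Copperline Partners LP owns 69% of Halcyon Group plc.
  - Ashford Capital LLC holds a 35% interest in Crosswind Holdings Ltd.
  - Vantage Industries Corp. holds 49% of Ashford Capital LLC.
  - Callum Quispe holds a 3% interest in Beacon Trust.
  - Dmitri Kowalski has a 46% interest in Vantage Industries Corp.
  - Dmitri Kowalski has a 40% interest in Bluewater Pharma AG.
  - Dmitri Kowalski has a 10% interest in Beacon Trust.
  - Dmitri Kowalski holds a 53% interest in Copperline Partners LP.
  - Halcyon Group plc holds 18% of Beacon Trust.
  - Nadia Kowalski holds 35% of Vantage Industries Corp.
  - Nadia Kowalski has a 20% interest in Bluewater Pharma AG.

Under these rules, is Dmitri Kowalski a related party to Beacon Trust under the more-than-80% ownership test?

By parent–child attribution (R1), Dmitri Kowalski is treated as also owning Nadia Kowalski's interest in Vantage Industries Corp, giving 46% + 35% = 81%.
By parent–child attribution (R1), Dmitri Kowalski is treated as also owning Nadia Kowalski's interest in Bluewater Pharma AG, giving 40% + 20% = 60%.
Chain via Copperline Partners LP → Halcyon Group plc (R2): 53% × 69% × 18% = 6.5826% of Beacon Trust.
Chain via Vantage Industries Corp. → Ashford Capital LLC (R2): 81% × 49% × 29% = 11.5101% of Beacon Trust.
Chain via Bluewater Pharma AG → Stonebridge Textiles S.p.A. (R2): 60% × 86% × 39% = 20.124% of Beacon Trust.
Direct interest in Beacon Trust: 10%.
Aggregating (R3): 6.5826% + 11.5101% + 20.124% + 10% = 48.2167%.
48.2167% does not exceed the 80% threshold, so Dmitri is not a related party to Beacon Trust.

No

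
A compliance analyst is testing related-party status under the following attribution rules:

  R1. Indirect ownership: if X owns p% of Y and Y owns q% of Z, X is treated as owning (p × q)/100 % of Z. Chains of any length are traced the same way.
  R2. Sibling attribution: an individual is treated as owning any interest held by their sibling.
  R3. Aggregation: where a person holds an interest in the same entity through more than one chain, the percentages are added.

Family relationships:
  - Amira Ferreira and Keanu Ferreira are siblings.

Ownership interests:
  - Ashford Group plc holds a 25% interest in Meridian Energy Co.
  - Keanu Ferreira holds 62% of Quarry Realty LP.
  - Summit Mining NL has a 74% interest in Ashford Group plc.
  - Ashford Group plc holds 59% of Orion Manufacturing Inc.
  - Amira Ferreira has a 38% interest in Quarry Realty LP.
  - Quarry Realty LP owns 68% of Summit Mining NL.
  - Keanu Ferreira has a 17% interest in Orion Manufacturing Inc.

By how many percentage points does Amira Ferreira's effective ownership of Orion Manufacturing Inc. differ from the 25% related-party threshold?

21.6888

By sibling attribution (R2), Amira Ferreira is treated as also owning Keanu Ferreira's interest in Quarry Realty LP, giving 38% + 62% = 100%.
By sibling attribution (R2), Amira Ferreira is treated as owning Keanu Ferreira's 17% interest in Orion Manufacturing Inc.
Chain via Quarry Realty LP → Summit Mining NL → Ashford Group plc (R1): 100% × 68% × 74% × 59% = 29.6888% of Orion Manufacturing Inc.
Direct interest in Orion Manufacturing Inc: 17%.
Aggregating (R3): 29.6888% + 17% = 46.6888%.
46.6888% exceeds the 25% threshold by 21.6888 percentage points.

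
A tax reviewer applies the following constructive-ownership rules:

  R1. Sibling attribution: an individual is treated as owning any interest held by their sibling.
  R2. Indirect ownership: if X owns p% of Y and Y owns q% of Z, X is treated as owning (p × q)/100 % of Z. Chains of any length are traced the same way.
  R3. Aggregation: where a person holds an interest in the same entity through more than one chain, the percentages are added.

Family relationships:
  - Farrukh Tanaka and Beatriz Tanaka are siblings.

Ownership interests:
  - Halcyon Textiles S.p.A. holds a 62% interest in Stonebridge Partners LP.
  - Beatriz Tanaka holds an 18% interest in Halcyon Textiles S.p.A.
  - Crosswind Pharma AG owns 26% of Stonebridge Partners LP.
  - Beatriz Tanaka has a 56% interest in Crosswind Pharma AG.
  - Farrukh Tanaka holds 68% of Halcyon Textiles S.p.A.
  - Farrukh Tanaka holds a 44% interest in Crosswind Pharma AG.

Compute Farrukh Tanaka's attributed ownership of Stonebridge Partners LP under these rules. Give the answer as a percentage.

By sibling attribution (R1), Farrukh Tanaka is treated as also owning Beatriz Tanaka's interest in Halcyon Textiles S.p.A, giving 68% + 18% = 86%.
By sibling attribution (R1), Farrukh Tanaka is treated as also owning Beatriz Tanaka's interest in Crosswind Pharma AG, giving 44% + 56% = 100%.
Chain via Halcyon Textiles S.p.A. (R2): 86% × 62% = 53.32% of Stonebridge Partners LP.
Chain via Crosswind Pharma AG (R2): 100% × 26% = 26% of Stonebridge Partners LP.
Aggregating (R3): 53.32% + 26% = 79.32%.

79.32%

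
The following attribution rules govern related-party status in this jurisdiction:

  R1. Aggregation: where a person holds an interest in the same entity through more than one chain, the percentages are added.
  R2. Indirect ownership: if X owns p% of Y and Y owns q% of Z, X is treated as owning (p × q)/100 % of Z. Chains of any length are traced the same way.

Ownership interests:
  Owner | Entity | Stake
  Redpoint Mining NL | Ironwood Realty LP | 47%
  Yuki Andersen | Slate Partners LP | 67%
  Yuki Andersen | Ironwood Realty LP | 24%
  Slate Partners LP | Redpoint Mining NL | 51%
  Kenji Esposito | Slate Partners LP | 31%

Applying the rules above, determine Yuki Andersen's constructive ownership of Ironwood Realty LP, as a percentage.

Chain via Slate Partners LP → Redpoint Mining NL (R2): 67% × 51% × 47% = 16.0599% of Ironwood Realty LP.
Direct interest in Ironwood Realty LP: 24%.
Aggregating (R1): 16.0599% + 24% = 40.0599%.

40.0599%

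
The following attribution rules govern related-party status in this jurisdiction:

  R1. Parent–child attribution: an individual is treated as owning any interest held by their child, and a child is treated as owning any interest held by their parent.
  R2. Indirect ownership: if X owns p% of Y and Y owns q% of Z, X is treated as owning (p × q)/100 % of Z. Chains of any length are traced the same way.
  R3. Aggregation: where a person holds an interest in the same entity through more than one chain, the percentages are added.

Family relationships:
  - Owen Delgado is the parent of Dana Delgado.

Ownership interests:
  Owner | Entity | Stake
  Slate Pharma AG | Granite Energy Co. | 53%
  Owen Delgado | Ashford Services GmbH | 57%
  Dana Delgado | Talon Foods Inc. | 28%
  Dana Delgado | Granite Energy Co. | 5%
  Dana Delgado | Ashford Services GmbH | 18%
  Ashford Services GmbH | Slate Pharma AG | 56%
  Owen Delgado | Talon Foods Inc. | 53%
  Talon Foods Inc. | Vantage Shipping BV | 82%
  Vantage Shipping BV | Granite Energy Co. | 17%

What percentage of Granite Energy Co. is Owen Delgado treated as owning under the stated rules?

By parent–child attribution (R1), Owen Delgado is treated as also owning Dana Delgado's interest in Ashford Services GmbH, giving 57% + 18% = 75%.
By parent–child attribution (R1), Owen Delgado is treated as also owning Dana Delgado's interest in Talon Foods Inc, giving 53% + 28% = 81%.
By parent–child attribution (R1), Owen Delgado is treated as owning Dana Delgado's 5% interest in Granite Energy Co.
Chain via Ashford Services GmbH → Slate Pharma AG (R2): 75% × 56% × 53% = 22.26% of Granite Energy Co.
Chain via Talon Foods Inc. → Vantage Shipping BV (R2): 81% × 82% × 17% = 11.2914% of Granite Energy Co.
Direct interest in Granite Energy Co: 5%.
Aggregating (R3): 22.26% + 11.2914% + 5% = 38.5514%.

38.5514%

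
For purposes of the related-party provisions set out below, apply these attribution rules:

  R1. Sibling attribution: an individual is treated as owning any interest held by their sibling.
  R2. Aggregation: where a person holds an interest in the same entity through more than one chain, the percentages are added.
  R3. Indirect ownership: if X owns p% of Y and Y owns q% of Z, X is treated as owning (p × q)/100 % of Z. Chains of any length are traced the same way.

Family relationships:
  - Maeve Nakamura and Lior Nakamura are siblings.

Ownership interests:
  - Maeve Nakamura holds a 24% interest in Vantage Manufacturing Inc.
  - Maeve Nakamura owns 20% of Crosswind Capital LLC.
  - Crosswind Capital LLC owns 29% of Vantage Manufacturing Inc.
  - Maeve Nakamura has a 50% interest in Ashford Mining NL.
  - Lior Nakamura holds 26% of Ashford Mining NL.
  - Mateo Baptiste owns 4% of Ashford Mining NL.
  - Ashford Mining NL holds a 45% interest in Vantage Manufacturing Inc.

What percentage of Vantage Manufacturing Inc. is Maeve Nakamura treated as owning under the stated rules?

64%

By sibling attribution (R1), Maeve Nakamura is treated as also owning Lior Nakamura's interest in Ashford Mining NL, giving 50% + 26% = 76%.
Chain via Ashford Mining NL (R3): 76% × 45% = 34.2% of Vantage Manufacturing Inc.
Chain via Crosswind Capital LLC (R3): 20% × 29% = 5.8% of Vantage Manufacturing Inc.
Direct interest in Vantage Manufacturing Inc: 24%.
Aggregating (R2): 34.2% + 5.8% + 24% = 64%.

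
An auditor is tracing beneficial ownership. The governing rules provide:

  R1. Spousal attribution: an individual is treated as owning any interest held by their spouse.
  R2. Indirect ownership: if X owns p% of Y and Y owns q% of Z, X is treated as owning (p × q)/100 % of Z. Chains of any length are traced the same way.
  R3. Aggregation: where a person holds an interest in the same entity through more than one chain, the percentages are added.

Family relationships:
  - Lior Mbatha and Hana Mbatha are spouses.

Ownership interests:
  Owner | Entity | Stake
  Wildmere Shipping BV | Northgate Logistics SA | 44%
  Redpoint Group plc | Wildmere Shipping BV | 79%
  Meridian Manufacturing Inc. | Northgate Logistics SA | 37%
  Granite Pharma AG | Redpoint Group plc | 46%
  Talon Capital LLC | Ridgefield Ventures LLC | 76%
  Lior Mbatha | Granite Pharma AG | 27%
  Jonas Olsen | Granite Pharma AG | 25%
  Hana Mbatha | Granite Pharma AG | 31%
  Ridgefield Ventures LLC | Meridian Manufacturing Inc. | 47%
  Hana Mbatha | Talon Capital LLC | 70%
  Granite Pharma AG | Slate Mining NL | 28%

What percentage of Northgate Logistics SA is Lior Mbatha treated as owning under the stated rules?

18.525448%

By spousal attribution (R1), Lior Mbatha is treated as also owning Hana Mbatha's interest in Granite Pharma AG, giving 27% + 31% = 58%.
By spousal attribution (R1), Lior Mbatha is treated as owning Hana Mbatha's 70% interest in Talon Capital LLC.
Chain via Granite Pharma AG → Redpoint Group plc → Wildmere Shipping BV (R2): 58% × 46% × 79% × 44% = 9.273968% of Northgate Logistics SA.
Chain via Talon Capital LLC → Ridgefield Ventures LLC → Meridian Manufacturing Inc. (R2): 70% × 76% × 47% × 37% = 9.25148% of Northgate Logistics SA.
Aggregating (R3): 9.273968% + 9.25148% = 18.525448%.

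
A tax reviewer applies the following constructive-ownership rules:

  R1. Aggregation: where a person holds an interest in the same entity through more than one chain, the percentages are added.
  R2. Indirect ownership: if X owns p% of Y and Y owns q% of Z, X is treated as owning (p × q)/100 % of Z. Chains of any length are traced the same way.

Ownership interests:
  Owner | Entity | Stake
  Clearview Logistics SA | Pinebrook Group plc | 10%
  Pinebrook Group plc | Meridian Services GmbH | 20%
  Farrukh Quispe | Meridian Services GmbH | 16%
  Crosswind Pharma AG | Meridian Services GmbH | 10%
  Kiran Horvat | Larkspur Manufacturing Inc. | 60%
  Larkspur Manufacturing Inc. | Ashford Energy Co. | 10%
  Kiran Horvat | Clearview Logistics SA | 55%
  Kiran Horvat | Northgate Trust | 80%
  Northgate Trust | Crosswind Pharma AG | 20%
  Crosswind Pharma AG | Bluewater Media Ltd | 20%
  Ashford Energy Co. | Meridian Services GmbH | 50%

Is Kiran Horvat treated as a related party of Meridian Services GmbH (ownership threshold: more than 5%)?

Chain via Northgate Trust → Crosswind Pharma AG (R2): 80% × 20% × 10% = 1.6% of Meridian Services GmbH.
Chain via Clearview Logistics SA → Pinebrook Group plc (R2): 55% × 10% × 20% = 1.1% of Meridian Services GmbH.
Chain via Larkspur Manufacturing Inc. → Ashford Energy Co. (R2): 60% × 10% × 50% = 3% of Meridian Services GmbH.
Aggregating (R1): 1.6% + 1.1% + 3% = 5.7%.
5.7% exceeds the 5% threshold, so Kiran is a related party to Meridian Services GmbH.

Yes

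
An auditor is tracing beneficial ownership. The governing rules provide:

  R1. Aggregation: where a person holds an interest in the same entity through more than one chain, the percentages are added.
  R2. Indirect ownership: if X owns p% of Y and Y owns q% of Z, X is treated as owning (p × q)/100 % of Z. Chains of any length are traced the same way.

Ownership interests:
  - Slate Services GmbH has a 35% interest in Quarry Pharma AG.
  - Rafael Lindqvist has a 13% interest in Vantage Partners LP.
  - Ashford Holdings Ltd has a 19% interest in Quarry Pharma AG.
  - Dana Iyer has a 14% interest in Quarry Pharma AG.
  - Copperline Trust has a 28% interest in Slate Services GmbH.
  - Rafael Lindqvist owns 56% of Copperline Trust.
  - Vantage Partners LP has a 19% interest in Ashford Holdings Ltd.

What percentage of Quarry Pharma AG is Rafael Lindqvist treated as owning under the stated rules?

Chain via Vantage Partners LP → Ashford Holdings Ltd (R2): 13% × 19% × 19% = 0.4693% of Quarry Pharma AG.
Chain via Copperline Trust → Slate Services GmbH (R2): 56% × 28% × 35% = 5.488% of Quarry Pharma AG.
Aggregating (R1): 0.4693% + 5.488% = 5.9573%.

5.9573%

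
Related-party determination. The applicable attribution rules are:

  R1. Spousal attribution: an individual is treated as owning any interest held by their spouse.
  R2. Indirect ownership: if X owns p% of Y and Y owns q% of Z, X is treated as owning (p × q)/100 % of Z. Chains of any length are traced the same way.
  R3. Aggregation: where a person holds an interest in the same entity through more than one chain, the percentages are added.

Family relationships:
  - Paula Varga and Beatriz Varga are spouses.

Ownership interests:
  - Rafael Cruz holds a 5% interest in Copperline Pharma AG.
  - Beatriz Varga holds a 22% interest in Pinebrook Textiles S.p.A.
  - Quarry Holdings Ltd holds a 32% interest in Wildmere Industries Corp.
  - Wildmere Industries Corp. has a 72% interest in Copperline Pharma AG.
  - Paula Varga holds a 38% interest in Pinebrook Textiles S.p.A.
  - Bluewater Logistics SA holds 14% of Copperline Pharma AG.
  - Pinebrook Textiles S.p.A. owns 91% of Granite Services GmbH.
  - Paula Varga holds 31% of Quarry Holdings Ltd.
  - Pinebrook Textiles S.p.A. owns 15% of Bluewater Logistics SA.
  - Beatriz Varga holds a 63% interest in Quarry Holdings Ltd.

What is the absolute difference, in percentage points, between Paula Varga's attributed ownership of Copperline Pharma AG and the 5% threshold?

17.9176

By spousal attribution (R1), Paula Varga is treated as also owning Beatriz Varga's interest in Quarry Holdings Ltd, giving 31% + 63% = 94%.
By spousal attribution (R1), Paula Varga is treated as also owning Beatriz Varga's interest in Pinebrook Textiles S.p.A, giving 38% + 22% = 60%.
Chain via Quarry Holdings Ltd → Wildmere Industries Corp. (R2): 94% × 32% × 72% = 21.6576% of Copperline Pharma AG.
Chain via Pinebrook Textiles S.p.A. → Bluewater Logistics SA (R2): 60% × 15% × 14% = 1.26% of Copperline Pharma AG.
Aggregating (R3): 21.6576% + 1.26% = 22.9176%.
22.9176% exceeds the 5% threshold by 17.9176 percentage points.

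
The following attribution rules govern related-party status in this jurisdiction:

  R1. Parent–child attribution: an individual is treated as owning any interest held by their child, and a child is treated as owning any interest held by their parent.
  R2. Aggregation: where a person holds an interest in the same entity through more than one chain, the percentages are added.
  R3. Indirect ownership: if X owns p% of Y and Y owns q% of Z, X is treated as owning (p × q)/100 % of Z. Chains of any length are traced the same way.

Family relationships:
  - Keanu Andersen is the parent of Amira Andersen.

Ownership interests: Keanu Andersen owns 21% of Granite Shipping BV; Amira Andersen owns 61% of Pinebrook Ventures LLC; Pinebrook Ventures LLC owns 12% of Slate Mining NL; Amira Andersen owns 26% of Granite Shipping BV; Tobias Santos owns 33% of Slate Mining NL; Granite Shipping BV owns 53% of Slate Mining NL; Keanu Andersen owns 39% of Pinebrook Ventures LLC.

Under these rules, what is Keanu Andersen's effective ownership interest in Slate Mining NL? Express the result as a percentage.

By parent–child attribution (R1), Keanu Andersen is treated as also owning Amira Andersen's interest in Pinebrook Ventures LLC, giving 39% + 61% = 100%.
By parent–child attribution (R1), Keanu Andersen is treated as also owning Amira Andersen's interest in Granite Shipping BV, giving 21% + 26% = 47%.
Chain via Pinebrook Ventures LLC (R3): 100% × 12% = 12% of Slate Mining NL.
Chain via Granite Shipping BV (R3): 47% × 53% = 24.91% of Slate Mining NL.
Aggregating (R2): 12% + 24.91% = 36.91%.

36.91%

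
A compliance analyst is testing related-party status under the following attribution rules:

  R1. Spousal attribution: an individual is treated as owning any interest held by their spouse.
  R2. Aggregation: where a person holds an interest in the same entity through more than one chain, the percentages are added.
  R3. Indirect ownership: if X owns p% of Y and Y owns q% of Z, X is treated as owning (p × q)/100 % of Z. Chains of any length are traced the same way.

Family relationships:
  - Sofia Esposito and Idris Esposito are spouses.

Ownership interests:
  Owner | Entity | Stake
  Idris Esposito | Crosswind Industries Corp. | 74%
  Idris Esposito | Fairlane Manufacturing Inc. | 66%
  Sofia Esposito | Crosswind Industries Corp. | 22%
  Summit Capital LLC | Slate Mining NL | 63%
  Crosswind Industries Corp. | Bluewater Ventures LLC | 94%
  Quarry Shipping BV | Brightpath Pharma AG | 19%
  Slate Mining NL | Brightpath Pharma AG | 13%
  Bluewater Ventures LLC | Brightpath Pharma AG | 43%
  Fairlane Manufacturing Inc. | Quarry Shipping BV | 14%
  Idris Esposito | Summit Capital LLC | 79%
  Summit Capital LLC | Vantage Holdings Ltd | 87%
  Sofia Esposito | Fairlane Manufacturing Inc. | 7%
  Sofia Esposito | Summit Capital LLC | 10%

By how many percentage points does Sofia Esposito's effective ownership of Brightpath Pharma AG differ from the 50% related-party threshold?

1.9659

By spousal attribution (R1), Sofia Esposito is treated as also owning Idris Esposito's interest in Fairlane Manufacturing Inc, giving 7% + 66% = 73%.
By spousal attribution (R1), Sofia Esposito is treated as also owning Idris Esposito's interest in Crosswind Industries Corp, giving 22% + 74% = 96%.
By spousal attribution (R1), Sofia Esposito is treated as also owning Idris Esposito's interest in Summit Capital LLC, giving 10% + 79% = 89%.
Chain via Fairlane Manufacturing Inc. → Quarry Shipping BV (R3): 73% × 14% × 19% = 1.9418% of Brightpath Pharma AG.
Chain via Crosswind Industries Corp. → Bluewater Ventures LLC (R3): 96% × 94% × 43% = 38.8032% of Brightpath Pharma AG.
Chain via Summit Capital LLC → Slate Mining NL (R3): 89% × 63% × 13% = 7.2891% of Brightpath Pharma AG.
Aggregating (R2): 1.9418% + 38.8032% + 7.2891% = 48.0341%.
48.0341% falls short of the 50% threshold by 1.9659 percentage points.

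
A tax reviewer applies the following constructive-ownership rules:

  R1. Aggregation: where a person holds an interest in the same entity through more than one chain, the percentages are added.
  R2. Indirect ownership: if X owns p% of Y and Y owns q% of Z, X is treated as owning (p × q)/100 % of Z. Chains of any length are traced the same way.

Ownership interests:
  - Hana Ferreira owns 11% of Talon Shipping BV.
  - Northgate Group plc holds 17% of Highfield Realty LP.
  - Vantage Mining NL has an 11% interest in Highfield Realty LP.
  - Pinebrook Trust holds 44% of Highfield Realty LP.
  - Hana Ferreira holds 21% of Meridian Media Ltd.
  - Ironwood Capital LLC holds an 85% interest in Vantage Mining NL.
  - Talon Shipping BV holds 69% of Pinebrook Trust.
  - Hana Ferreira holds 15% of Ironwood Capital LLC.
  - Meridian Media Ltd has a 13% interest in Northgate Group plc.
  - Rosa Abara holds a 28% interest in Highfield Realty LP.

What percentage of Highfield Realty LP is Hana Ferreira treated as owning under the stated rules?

Chain via Meridian Media Ltd → Northgate Group plc (R2): 21% × 13% × 17% = 0.4641% of Highfield Realty LP.
Chain via Talon Shipping BV → Pinebrook Trust (R2): 11% × 69% × 44% = 3.3396% of Highfield Realty LP.
Chain via Ironwood Capital LLC → Vantage Mining NL (R2): 15% × 85% × 11% = 1.4025% of Highfield Realty LP.
Aggregating (R1): 0.4641% + 3.3396% + 1.4025% = 5.2062%.

5.2062%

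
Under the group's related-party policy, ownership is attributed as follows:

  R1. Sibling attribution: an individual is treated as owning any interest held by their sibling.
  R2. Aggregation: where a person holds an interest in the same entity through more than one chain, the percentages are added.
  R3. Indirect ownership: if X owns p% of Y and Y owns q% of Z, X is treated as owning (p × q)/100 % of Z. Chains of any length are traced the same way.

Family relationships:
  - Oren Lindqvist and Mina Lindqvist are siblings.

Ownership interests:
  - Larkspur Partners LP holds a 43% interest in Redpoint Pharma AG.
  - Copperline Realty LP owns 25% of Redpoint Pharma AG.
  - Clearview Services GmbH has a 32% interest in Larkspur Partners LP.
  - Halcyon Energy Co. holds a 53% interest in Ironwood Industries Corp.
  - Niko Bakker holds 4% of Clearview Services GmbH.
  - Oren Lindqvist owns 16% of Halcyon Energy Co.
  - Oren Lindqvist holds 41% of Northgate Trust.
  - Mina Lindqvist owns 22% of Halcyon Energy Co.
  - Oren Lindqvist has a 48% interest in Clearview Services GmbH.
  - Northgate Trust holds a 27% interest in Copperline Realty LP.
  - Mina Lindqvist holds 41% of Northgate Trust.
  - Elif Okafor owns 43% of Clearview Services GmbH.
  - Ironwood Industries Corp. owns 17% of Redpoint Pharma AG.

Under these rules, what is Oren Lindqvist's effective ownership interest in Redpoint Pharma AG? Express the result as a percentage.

By sibling attribution (R1), Oren Lindqvist is treated as also owning Mina Lindqvist's interest in Halcyon Energy Co, giving 16% + 22% = 38%.
By sibling attribution (R1), Oren Lindqvist is treated as also owning Mina Lindqvist's interest in Northgate Trust, giving 41% + 41% = 82%.
Chain via Halcyon Energy Co. → Ironwood Industries Corp. (R3): 38% × 53% × 17% = 3.4238% of Redpoint Pharma AG.
Chain via Clearview Services GmbH → Larkspur Partners LP (R3): 48% × 32% × 43% = 6.6048% of Redpoint Pharma AG.
Chain via Northgate Trust → Copperline Realty LP (R3): 82% × 27% × 25% = 5.535% of Redpoint Pharma AG.
Aggregating (R2): 3.4238% + 6.6048% + 5.535% = 15.5636%.

15.5636%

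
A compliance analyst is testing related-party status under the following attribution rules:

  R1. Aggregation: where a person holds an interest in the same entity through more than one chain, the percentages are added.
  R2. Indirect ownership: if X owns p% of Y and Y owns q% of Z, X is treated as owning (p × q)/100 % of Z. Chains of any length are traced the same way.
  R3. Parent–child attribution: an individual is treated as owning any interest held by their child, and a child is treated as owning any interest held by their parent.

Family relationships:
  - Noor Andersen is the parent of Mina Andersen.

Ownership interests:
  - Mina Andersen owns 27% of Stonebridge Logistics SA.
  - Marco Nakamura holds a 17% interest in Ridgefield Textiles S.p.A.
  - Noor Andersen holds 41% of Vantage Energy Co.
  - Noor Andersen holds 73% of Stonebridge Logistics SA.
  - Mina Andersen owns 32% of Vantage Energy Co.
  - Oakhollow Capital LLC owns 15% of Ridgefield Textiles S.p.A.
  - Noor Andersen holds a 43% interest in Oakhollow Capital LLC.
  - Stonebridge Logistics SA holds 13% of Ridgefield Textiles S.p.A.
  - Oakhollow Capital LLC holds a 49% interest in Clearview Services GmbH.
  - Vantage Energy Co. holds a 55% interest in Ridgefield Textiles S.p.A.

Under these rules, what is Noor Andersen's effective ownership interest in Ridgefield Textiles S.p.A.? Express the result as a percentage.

By parent–child attribution (R3), Noor Andersen is treated as also owning Mina Andersen's interest in Vantage Energy Co, giving 41% + 32% = 73%.
By parent–child attribution (R3), Noor Andersen is treated as also owning Mina Andersen's interest in Stonebridge Logistics SA, giving 73% + 27% = 100%.
Chain via Vantage Energy Co. (R2): 73% × 55% = 40.15% of Ridgefield Textiles S.p.A.
Chain via Oakhollow Capital LLC (R2): 43% × 15% = 6.45% of Ridgefield Textiles S.p.A.
Chain via Stonebridge Logistics SA (R2): 100% × 13% = 13% of Ridgefield Textiles S.p.A.
Aggregating (R1): 40.15% + 6.45% + 13% = 59.6%.

59.6%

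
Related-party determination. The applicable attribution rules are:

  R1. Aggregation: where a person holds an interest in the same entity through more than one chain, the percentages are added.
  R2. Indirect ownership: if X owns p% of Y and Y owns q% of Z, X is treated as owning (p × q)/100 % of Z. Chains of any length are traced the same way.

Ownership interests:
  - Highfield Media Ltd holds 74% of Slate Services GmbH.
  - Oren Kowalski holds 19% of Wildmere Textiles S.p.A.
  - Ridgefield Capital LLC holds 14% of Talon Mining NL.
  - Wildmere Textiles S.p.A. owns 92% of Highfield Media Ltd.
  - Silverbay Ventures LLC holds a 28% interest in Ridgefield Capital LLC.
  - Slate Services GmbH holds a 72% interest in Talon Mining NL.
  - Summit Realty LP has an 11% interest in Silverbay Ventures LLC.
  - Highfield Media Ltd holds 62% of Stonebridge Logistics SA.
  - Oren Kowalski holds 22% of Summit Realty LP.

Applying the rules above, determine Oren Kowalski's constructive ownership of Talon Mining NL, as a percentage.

Chain via Wildmere Textiles S.p.A. → Highfield Media Ltd → Slate Services GmbH (R2): 19% × 92% × 74% × 72% = 9.313344% of Talon Mining NL.
Chain via Summit Realty LP → Silverbay Ventures LLC → Ridgefield Capital LLC (R2): 22% × 11% × 28% × 14% = 0.094864% of Talon Mining NL.
Aggregating (R1): 9.313344% + 0.094864% = 9.408208%.

9.408208%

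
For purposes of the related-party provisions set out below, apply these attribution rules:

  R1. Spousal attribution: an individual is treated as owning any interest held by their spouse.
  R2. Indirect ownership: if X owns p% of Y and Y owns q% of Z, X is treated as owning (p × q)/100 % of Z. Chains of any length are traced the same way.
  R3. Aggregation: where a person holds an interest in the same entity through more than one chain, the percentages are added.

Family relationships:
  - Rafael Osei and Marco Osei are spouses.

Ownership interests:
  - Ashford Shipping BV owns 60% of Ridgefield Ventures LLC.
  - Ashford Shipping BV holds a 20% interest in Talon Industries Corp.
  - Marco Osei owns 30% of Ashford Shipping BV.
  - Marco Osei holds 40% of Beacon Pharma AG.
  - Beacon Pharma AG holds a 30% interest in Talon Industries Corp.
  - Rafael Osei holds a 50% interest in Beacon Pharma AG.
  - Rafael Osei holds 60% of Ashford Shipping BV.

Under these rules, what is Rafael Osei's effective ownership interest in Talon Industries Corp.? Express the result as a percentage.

45%

By spousal attribution (R1), Rafael Osei is treated as also owning Marco Osei's interest in Ashford Shipping BV, giving 60% + 30% = 90%.
By spousal attribution (R1), Rafael Osei is treated as also owning Marco Osei's interest in Beacon Pharma AG, giving 50% + 40% = 90%.
Chain via Ashford Shipping BV (R2): 90% × 20% = 18% of Talon Industries Corp.
Chain via Beacon Pharma AG (R2): 90% × 30% = 27% of Talon Industries Corp.
Aggregating (R3): 18% + 27% = 45%.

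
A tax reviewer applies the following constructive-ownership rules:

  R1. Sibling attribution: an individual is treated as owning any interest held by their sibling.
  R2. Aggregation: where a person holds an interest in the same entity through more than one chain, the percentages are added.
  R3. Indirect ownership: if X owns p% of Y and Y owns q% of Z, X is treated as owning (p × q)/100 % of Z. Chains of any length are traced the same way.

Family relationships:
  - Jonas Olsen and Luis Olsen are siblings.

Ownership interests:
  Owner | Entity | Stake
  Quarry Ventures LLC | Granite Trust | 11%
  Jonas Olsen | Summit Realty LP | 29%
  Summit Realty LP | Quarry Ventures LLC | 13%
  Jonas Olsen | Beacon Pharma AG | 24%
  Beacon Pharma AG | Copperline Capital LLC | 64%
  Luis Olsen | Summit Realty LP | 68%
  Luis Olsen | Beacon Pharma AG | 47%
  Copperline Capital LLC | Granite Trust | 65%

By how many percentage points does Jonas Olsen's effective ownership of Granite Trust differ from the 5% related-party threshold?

By sibling attribution (R1), Jonas Olsen is treated as also owning Luis Olsen's interest in Summit Realty LP, giving 29% + 68% = 97%.
By sibling attribution (R1), Jonas Olsen is treated as also owning Luis Olsen's interest in Beacon Pharma AG, giving 24% + 47% = 71%.
Chain via Summit Realty LP → Quarry Ventures LLC (R3): 97% × 13% × 11% = 1.3871% of Granite Trust.
Chain via Beacon Pharma AG → Copperline Capital LLC (R3): 71% × 64% × 65% = 29.536% of Granite Trust.
Aggregating (R2): 1.3871% + 29.536% = 30.9231%.
30.9231% exceeds the 5% threshold by 25.9231 percentage points.

25.9231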